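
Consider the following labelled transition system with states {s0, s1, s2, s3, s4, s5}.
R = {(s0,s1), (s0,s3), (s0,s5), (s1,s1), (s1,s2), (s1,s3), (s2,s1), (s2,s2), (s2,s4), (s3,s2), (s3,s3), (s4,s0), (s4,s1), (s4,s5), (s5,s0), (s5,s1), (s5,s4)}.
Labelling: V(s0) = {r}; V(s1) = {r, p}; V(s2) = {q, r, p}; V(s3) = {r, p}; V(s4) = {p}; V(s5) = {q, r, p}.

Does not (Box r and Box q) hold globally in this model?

Recall that Box ψ holds at a world iff ψ holds at every accessible world, and Dia ψ holds iff ψ holds at some accessible world.
Let φ = not (Box r and Box q). Evaluate φ at each world:
  s0 (successors {s1, s3, s5}): φ is true.
  s1 (successors {s1, s2, s3}): φ is true.
  s2 (successors {s1, s2, s4}): φ is true.
  s3 (successors {s2, s3}): φ is true.
  s4 (successors {s0, s1, s5}): φ is true.
  s5 (successors {s0, s1, s4}): φ is true.
For instance, at s0:
  At s0: Box r and Box q is false, so not (Box r and Box q) is true.
    At s0: Box r is true, Box q is false, so Box r and Box q is false.
      At s0: Box r requires r at every successor {s1, s3, s5}.
        At s1: r is true.
        At s3: r is true.
        At s5: r is true.
      So Box r is true at s0.
      At s0: Box q requires q at every successor {s1, s3, s5}.
        q fails at s1, so Box q is false at s0.

Yes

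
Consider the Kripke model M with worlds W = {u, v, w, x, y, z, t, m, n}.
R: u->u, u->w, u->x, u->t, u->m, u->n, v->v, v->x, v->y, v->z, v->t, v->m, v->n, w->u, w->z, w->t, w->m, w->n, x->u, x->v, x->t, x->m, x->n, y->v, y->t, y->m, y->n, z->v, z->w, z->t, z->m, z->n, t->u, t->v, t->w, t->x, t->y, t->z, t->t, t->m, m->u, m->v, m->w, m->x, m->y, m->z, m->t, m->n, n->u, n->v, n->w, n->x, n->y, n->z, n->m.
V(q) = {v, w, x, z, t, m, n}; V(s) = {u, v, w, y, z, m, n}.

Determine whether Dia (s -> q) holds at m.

Yes

At m: Dia (s -> q) requires s -> q at some successor in {u, v, w, x, y, z, t, n}.
  s -> q holds at v, so Dia (s -> q) is true at m.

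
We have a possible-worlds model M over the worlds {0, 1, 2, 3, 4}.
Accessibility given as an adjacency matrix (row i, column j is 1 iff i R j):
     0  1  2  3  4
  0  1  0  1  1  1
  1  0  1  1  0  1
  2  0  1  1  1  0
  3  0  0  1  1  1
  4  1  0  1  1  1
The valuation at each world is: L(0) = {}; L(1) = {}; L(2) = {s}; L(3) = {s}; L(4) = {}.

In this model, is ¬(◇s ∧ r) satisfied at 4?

Yes

At 4: ◇s ∧ r is false, so ¬(◇s ∧ r) is true.
  At 4: ◇s is true, r is false, so ◇s ∧ r is false.
    At 4: ◇s requires s at some successor in {0, 2, 3, 4}.
      s holds at 2, so ◇s is true at 4.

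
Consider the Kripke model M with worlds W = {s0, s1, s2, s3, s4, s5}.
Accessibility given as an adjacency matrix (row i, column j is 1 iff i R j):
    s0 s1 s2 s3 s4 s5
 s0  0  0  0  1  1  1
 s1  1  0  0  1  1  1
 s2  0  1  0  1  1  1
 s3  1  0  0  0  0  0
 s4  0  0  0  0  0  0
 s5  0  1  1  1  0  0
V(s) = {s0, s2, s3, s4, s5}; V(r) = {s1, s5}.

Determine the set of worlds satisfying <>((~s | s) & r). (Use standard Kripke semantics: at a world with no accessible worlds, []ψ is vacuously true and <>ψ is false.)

s0, s1, s2, s5

Recall that <>ψ holds at a world iff ψ holds at some accessible world.
Let φ = <>((~s | s) & r). Evaluate φ at each world:
  s0 (successors {s3, s4, s5}): φ is true.
  s1 (successors {s0, s3, s4, s5}): φ is true.
  s2 (successors {s1, s3, s4, s5}): φ is true.
  s3 (successors {s0}): φ is false.
  s4 (successors ∅): φ is false.
  s5 (successors {s1, s2, s3}): φ is true.
For instance, at s0:
  At s0: <>((~s | s) & r) requires (~s | s) & r at some successor in {s3, s4, s5}.
    (~s | s) & r holds at s5, so <>((~s | s) & r) is true at s0.
Satisfying worlds: {s0, s1, s2, s5}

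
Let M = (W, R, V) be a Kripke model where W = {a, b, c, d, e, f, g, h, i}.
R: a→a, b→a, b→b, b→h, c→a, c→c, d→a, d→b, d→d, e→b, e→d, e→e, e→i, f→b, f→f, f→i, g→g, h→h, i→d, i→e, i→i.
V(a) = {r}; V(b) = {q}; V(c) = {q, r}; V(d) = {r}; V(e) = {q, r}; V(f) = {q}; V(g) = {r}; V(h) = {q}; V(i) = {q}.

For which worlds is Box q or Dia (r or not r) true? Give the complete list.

a, b, c, d, e, f, g, h, i

Let φ = Box q or Dia (r or not r). Evaluate φ at each world:
  a (successors {a}): φ is true.
  b (successors {a, b, h}): φ is true.
  c (successors {a, c}): φ is true.
  d (successors {a, b, d}): φ is true.
  e (successors {b, d, e, i}): φ is true.
  f (successors {b, f, i}): φ is true.
  g (successors {g}): φ is true.
  h (successors {h}): φ is true.
  i (successors {d, e, i}): φ is true.
For instance, at f:
  At f: Box q is true, Dia (r or not r) is true, so Box q or Dia (r or not r) is true.
    At f: Box q requires q at every successor {b, f, i}.
      At b: q is true.
      At f: q is true.
      At i: q is true.
    So Box q is true at f.
    At f: Dia (r or not r) requires r or not r at some successor in {b, f, i}.
      r or not r holds at b, so Dia (r or not r) is true at f.
Satisfying worlds: {a, b, c, d, e, f, g, h, i}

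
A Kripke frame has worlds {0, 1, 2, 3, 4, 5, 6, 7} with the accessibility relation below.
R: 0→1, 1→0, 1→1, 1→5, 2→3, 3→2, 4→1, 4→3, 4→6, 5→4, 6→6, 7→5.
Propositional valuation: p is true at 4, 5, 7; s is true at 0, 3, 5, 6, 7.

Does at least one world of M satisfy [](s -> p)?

Let φ = [](s -> p). Evaluate φ at each world:
  0 (successors {1}): φ is true.
  1 (successors {0, 1, 5}): φ is false.
  2 (successors {3}): φ is false.
  3 (successors {2}): φ is true.
  4 (successors {1, 3, 6}): φ is false.
  5 (successors {4}): φ is true.
  6 (successors {6}): φ is false.
  7 (successors {5}): φ is true.
Detail at 0 (witness):
  At 0: [](s -> p) requires s -> p at every successor {1}.
    At 1: s -> p is true.
  So [](s -> p) is true at 0.

Yes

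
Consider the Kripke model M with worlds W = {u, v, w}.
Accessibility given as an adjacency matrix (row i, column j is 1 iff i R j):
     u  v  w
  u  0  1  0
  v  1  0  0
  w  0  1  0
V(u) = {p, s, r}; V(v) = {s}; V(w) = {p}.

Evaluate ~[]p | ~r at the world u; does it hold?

Yes

At u: ~[]p is true, ~r is false, so ~[]p | ~r is true.
  At u: []p is false, so ~[]p is true.
    At u: []p requires p at every successor {v}.
      p fails at v, so []p is false at u.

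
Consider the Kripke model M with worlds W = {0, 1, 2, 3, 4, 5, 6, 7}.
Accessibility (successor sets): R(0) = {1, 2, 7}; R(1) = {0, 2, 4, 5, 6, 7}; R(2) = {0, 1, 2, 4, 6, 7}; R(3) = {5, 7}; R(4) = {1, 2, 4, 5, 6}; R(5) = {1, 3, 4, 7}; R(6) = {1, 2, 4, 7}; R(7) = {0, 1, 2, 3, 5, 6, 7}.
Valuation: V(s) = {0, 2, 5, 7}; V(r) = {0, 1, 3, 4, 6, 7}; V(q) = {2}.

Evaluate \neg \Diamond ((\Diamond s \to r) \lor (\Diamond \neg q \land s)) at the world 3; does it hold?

At 3: \Diamond ((\Diamond s \to r) \lor (\Diamond \neg q \land s)) is true, so \neg \Diamond ((\Diamond s \to r) \lor (\Diamond \neg q \land s)) is false.
  At 3: \Diamond ((\Diamond s \to r) \lor (\Diamond \neg q \land s)) requires (\Diamond s \to r) \lor (\Diamond \neg q \land s) at some successor in {5, 7}.
    (\Diamond s \to r) \lor (\Diamond \neg q \land s) holds at 5, so \Diamond ((\Diamond s \to r) \lor (\Diamond \neg q \land s)) is true at 3.
      At 5: \Diamond s \to r is false, \Diamond \neg q \land s is true, so (\Diamond s \to r) \lor (\Diamond \neg q \land s) is true.

No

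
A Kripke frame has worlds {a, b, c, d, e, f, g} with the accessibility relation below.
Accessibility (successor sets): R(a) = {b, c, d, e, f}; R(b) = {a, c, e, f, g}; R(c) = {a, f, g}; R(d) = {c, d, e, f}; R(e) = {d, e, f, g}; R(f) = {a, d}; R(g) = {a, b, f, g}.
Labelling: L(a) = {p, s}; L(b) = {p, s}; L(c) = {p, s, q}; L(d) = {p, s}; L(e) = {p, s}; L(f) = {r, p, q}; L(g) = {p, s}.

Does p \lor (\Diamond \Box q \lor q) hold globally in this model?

Yes

Let φ = p \lor (\Diamond \Box q \lor q). Evaluate φ at each world:
  a (successors {b, c, d, e, f}): φ is true.
  b (successors {a, c, e, f, g}): φ is true.
  c (successors {a, f, g}): φ is true.
  d (successors {c, d, e, f}): φ is true.
  e (successors {d, e, f, g}): φ is true.
  f (successors {a, d}): φ is true.
  g (successors {a, b, f, g}): φ is true.
For instance, at a:
  At a: p is true, \Diamond \Box q \lor q is false, so p \lor (\Diamond \Box q \lor q) is true.
    At a: \Diamond \Box q is false, q is false, so \Diamond \Box q \lor q is false.
      At a: \Diamond \Box q requires \Box q at some successor in {b, c, d, e, f}.
        At b: \Box q is false.
        At c: \Box q is false.
        At d: \Box q is false.
        At e: \Box q is false.
        At f: \Box q is false.
      So \Diamond \Box q is false at a.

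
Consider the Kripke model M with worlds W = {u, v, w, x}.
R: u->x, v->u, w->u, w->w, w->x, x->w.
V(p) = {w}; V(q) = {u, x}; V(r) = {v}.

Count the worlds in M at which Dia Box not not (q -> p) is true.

Let φ = Dia Box not not (q -> p). Evaluate φ at each world:
  u (successors {x}): φ is true.
  v (successors {u}): φ is false.
  w (successors {u, w, x}): φ is true.
  x (successors {w}): φ is false.
For instance, at u:
  At u: Dia Box not not (q -> p) requires Box not not (q -> p) at some successor in {x}.
    Box not not (q -> p) holds at x, so Dia Box not not (q -> p) is true at u.
      At x: Box not not (q -> p) requires not not (q -> p) at every successor {w}.
        At w: not not (q -> p) is true.
      So Box not not (q -> p) is true at x.
Satisfying worlds: {u, w}

2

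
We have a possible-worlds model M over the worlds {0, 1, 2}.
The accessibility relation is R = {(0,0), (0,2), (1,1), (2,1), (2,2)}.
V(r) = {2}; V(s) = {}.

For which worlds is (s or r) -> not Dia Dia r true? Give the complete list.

Let φ = (s or r) -> not Dia Dia r. Evaluate φ at each world:
  0 (successors {0, 2}): φ is true.
  1 (successors {1}): φ is true.
  2 (successors {1, 2}): φ is false.
For instance, at 2:
  At 2: s or r is true, not Dia Dia r is false, so (s or r) -> not Dia Dia r is false.
    At 2: Dia Dia r is true, so not Dia Dia r is false.
      At 2: Dia Dia r requires Dia r at some successor in {1, 2}.
        Dia r holds at 2, so Dia Dia r is true at 2.
Satisfying worlds: {0, 1}

0, 1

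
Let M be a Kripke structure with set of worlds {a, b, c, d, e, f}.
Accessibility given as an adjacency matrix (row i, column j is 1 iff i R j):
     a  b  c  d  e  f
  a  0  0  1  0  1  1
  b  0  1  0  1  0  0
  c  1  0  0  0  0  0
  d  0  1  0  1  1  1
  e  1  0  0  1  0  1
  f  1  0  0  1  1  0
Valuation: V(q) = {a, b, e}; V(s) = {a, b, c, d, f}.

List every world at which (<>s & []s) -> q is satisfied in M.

a, b, d, e, f

Recall that []ψ holds at a world iff ψ holds at every accessible world, and <>ψ holds iff ψ holds at some accessible world.
Let φ = (<>s & []s) -> q. Evaluate φ at each world:
  a (successors {c, e, f}): φ is true.
  b (successors {b, d}): φ is true.
  c (successors {a}): φ is false.
  d (successors {b, d, e, f}): φ is true.
  e (successors {a, d, f}): φ is true.
  f (successors {a, d, e}): φ is true.
For instance, at b:
  At b: <>s & []s is true, q is true, so (<>s & []s) -> q is true.
    At b: <>s is true, []s is true, so <>s & []s is true.
      At b: <>s requires s at some successor in {b, d}.
        s holds at b, so <>s is true at b.
      At b: []s requires s at every successor {b, d}.
        At b: s is true.
        At d: s is true.
      So []s is true at b.
Satisfying worlds: {a, b, d, e, f}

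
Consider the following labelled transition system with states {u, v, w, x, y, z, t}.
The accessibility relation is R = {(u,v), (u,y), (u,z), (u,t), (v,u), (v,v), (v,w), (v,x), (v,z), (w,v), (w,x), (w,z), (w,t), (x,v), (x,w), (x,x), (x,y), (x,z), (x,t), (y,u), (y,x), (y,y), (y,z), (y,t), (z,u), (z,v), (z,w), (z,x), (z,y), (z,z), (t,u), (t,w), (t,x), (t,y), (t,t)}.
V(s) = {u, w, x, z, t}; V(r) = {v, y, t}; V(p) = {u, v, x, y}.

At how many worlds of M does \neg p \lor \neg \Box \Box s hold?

7

Recall that \Box ψ holds at a world iff ψ holds at every accessible world, and \Diamond ψ holds iff ψ holds at some accessible world.
Let φ = \neg p \lor \neg \Box \Box s. Evaluate φ at each world:
  u (successors {v, y, z, t}): φ is true.
  v (successors {u, v, w, x, z}): φ is true.
  w (successors {v, x, z, t}): φ is true.
  x (successors {v, w, x, y, z, t}): φ is true.
  y (successors {u, x, y, z, t}): φ is true.
  z (successors {u, v, w, x, y, z}): φ is true.
  t (successors {u, w, x, y, t}): φ is true.
For instance, at w:
  At w: \neg p is true, \neg \Box \Box s is true, so \neg p \lor \neg \Box \Box s is true.
    At w: \Box \Box s is false, so \neg \Box \Box s is true.
      At w: \Box \Box s requires \Box s at every successor {v, x, z, t}.
        \Box s fails at v, so \Box \Box s is false at w.
Satisfying worlds: {u, v, w, x, y, z, t}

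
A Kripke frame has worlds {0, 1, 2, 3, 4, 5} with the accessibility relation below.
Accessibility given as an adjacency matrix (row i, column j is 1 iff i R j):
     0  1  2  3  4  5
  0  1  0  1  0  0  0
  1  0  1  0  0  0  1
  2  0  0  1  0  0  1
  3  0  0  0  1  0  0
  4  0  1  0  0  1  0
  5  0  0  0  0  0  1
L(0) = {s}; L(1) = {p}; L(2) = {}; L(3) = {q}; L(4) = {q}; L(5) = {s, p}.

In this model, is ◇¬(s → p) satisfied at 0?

Yes

Recall that ◇ψ holds at a world iff ψ holds at some accessible world.
At 0: ◇¬(s → p) requires ¬(s → p) at some successor in {0, 2}.
  ¬(s → p) holds at 0, so ◇¬(s → p) is true at 0.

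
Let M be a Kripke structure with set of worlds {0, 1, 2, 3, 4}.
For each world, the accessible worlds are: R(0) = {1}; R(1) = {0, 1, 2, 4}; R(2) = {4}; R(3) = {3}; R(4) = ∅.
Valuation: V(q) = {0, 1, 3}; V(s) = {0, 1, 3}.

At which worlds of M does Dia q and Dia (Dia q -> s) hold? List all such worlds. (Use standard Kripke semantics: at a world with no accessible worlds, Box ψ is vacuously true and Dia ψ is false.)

0, 1, 3

Let φ = Dia q and Dia (Dia q -> s). Evaluate φ at each world:
  0 (successors {1}): φ is true.
  1 (successors {0, 1, 2, 4}): φ is true.
  2 (successors {4}): φ is false.
  3 (successors {3}): φ is true.
  4 (successors ∅): φ is false.
For instance, at 2:
  At 2: Dia q is false, Dia (Dia q -> s) is true, so Dia q and Dia (Dia q -> s) is false.
    At 2: Dia q requires q at some successor in {4}.
      At 4: q is false.
    So Dia q is false at 2.
    At 2: Dia (Dia q -> s) requires Dia q -> s at some successor in {4}.
      Dia q -> s holds at 4, so Dia (Dia q -> s) is true at 2.
Satisfying worlds: {0, 1, 3}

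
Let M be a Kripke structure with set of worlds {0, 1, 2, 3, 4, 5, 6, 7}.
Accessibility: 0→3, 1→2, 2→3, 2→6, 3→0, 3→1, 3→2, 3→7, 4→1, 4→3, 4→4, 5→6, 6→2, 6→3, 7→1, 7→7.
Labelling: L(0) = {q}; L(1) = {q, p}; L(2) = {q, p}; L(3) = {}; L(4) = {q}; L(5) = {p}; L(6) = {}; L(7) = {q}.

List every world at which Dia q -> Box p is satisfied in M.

0, 1, 2, 5

Recall that Box ψ holds at a world iff ψ holds at every accessible world, and Dia ψ holds iff ψ holds at some accessible world.
Let φ = Dia q -> Box p. Evaluate φ at each world:
  0 (successors {3}): φ is true.
  1 (successors {2}): φ is true.
  2 (successors {3, 6}): φ is true.
  3 (successors {0, 1, 2, 7}): φ is false.
  4 (successors {1, 3, 4}): φ is false.
  5 (successors {6}): φ is true.
  6 (successors {2, 3}): φ is false.
  7 (successors {1, 7}): φ is false.
For instance, at 5:
  At 5: Dia q is false, Box p is false, so Dia q -> Box p is true.
    At 5: Dia q requires q at some successor in {6}.
      At 6: q is false.
    So Dia q is false at 5.
    At 5: Box p requires p at every successor {6}.
      p fails at 6, so Box p is false at 5.
Satisfying worlds: {0, 1, 2, 5}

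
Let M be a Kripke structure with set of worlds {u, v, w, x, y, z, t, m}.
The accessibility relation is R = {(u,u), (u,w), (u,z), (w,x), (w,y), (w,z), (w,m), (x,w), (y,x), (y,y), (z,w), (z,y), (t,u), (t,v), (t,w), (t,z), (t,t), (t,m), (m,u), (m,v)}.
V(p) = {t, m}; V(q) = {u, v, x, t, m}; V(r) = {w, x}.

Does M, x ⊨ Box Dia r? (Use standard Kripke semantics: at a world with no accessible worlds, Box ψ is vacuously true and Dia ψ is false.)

Yes

At x: Box Dia r requires Dia r at every successor {w}.
    At w: Dia r requires r at some successor in {x, y, z, m}.
      r holds at x, so Dia r is true at w.
So Box Dia r is true at x.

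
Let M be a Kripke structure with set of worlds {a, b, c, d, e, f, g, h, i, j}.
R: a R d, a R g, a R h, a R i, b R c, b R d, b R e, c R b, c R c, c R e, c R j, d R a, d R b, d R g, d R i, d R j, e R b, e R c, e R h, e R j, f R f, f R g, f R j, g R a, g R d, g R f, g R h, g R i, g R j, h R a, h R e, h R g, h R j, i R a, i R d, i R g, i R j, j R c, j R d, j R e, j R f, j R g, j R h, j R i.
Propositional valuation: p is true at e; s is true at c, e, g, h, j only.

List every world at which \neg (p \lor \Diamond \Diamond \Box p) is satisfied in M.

Let φ = \neg (p \lor \Diamond \Diamond \Box p). Evaluate φ at each world:
  a (successors {d, g, h, i}): φ is true.
  b (successors {c, d, e}): φ is true.
  c (successors {b, c, e, j}): φ is true.
  d (successors {a, b, g, i, j}): φ is true.
  e (successors {b, c, h, j}): φ is false.
  f (successors {f, g, j}): φ is true.
  g (successors {a, d, f, h, i, j}): φ is true.
  h (successors {a, e, g, j}): φ is true.
  i (successors {a, d, g, j}): φ is true.
  j (successors {c, d, e, f, g, h, i}): φ is true.
For instance, at e:
  At e: p \lor \Diamond \Diamond \Box p is true, so \neg (p \lor \Diamond \Diamond \Box p) is false.
    At e: p is true, \Diamond \Diamond \Box p is false, so p \lor \Diamond \Diamond \Box p is true.
      At e: \Diamond \Diamond \Box p requires \Diamond \Box p at some successor in {b, c, h, j}.
        At b: \Diamond \Box p is false.
        At c: \Diamond \Box p is false.
        At h: \Diamond \Box p is false.
        At j: \Diamond \Box p is false.
      So \Diamond \Diamond \Box p is false at e.
Satisfying worlds: {a, b, c, d, f, g, h, i, j}

a, b, c, d, f, g, h, i, j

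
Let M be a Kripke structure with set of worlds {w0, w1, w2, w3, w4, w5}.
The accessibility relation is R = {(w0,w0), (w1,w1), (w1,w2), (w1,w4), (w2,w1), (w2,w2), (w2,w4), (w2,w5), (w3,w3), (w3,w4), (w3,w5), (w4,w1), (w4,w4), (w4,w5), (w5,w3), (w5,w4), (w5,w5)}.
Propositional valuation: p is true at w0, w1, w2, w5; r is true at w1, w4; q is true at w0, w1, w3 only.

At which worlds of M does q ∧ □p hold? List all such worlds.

Let φ = q ∧ □p. Evaluate φ at each world:
  w0 (successors {w0}): φ is true.
  w1 (successors {w1, w2, w4}): φ is false.
  w2 (successors {w1, w2, w4, w5}): φ is false.
  w3 (successors {w3, w4, w5}): φ is false.
  w4 (successors {w1, w4, w5}): φ is false.
  w5 (successors {w3, w4, w5}): φ is false.
For instance, at w0:
  At w0: q is true, □p is true, so q ∧ □p is true.
    At w0: □p requires p at every successor {w0}.
      At w0: p is true.
    So □p is true at w0.
Satisfying worlds: {w0}

w0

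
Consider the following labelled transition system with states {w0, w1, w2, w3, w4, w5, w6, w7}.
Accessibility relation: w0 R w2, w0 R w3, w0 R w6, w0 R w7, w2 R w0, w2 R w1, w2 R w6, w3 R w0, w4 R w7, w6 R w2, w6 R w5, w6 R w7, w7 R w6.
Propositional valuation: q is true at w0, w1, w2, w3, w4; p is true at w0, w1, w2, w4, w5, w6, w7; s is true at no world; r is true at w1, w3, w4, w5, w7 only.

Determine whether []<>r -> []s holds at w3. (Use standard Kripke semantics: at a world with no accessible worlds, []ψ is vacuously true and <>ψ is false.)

Recall that []ψ holds at a world iff ψ holds at every accessible world, and <>ψ holds iff ψ holds at some accessible world.
At w3: []<>r is true, []s is false, so []<>r -> []s is false.
  At w3: []<>r requires <>r at every successor {w0}.
      At w0: <>r requires r at some successor in {w2, w3, w6, w7}.
        r holds at w3, so <>r is true at w0.
  So []<>r is true at w3.
  At w3: []s requires s at every successor {w0}.
    s fails at w0, so []s is false at w3.

No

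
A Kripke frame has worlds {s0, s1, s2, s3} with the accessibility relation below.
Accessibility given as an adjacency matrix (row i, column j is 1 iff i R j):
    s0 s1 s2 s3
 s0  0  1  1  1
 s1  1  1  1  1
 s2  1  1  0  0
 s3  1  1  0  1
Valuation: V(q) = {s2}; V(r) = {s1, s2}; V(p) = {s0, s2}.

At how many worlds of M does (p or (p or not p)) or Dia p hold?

4

Let φ = (p or (p or not p)) or Dia p. Evaluate φ at each world:
  s0 (successors {s1, s2, s3}): φ is true.
  s1 (successors {s0, s1, s2, s3}): φ is true.
  s2 (successors {s0, s1}): φ is true.
  s3 (successors {s0, s1, s3}): φ is true.
For instance, at s3:
  At s3: p or (p or not p) is true, Dia p is true, so (p or (p or not p)) or Dia p is true.
    At s3: Dia p requires p at some successor in {s0, s1, s3}.
      p holds at s0, so Dia p is true at s3.
Satisfying worlds: {s0, s1, s2, s3}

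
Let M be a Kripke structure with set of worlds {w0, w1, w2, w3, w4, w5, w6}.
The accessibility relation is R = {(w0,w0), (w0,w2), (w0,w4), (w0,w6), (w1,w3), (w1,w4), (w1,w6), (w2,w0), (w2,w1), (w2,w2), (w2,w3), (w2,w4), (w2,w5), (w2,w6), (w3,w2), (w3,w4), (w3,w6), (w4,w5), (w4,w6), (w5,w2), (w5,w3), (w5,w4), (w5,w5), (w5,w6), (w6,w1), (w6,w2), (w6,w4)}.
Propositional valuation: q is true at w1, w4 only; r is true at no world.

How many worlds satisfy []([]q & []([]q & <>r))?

Recall that []ψ holds at a world iff ψ holds at every accessible world, and <>ψ holds iff ψ holds at some accessible world.
Let φ = []([]q & []([]q & <>r)). Evaluate φ at each world:
  w0 (successors {w0, w2, w4, w6}): φ is false.
  w1 (successors {w3, w4, w6}): φ is false.
  w2 (successors {w0, w1, w2, w3, w4, w5, w6}): φ is false.
  w3 (successors {w2, w4, w6}): φ is false.
  w4 (successors {w5, w6}): φ is false.
  w5 (successors {w2, w3, w4, w5, w6}): φ is false.
  w6 (successors {w1, w2, w4}): φ is false.
For instance, at w6:
  At w6: []([]q & []([]q & <>r)) requires []q & []([]q & <>r) at every successor {w1, w2, w4}.
    []q & []([]q & <>r) fails at w1, so []([]q & []([]q & <>r)) is false at w6.
      At w1: []q is false, []([]q & <>r) is false, so []q & []([]q & <>r) is false.
Satisfying worlds: none.

0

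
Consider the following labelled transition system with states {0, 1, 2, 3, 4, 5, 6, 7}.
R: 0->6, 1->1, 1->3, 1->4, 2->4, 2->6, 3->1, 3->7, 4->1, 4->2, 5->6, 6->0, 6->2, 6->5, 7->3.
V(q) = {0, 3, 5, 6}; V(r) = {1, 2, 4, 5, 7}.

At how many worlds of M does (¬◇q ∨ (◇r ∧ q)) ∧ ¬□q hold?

Let φ = (¬◇q ∨ (◇r ∧ q)) ∧ ¬□q. Evaluate φ at each world:
  0 (successors {6}): φ is false.
  1 (successors {1, 3, 4}): φ is false.
  2 (successors {4, 6}): φ is false.
  3 (successors {1, 7}): φ is true.
  4 (successors {1, 2}): φ is true.
  5 (successors {6}): φ is false.
  6 (successors {0, 2, 5}): φ is true.
  7 (successors {3}): φ is false.
For instance, at 0:
  At 0: ¬◇q ∨ (◇r ∧ q) is false, ¬□q is false, so (¬◇q ∨ (◇r ∧ q)) ∧ ¬□q is false.
    At 0: ¬◇q is false, ◇r ∧ q is false, so ¬◇q ∨ (◇r ∧ q) is false.
      At 0: ◇q is true, so ¬◇q is false.
      At 0: ◇r is false, q is true, so ◇r ∧ q is false.
    At 0: □q is true, so ¬□q is false.
      At 0: □q requires q at every successor {6}.
        At 6: q is true.
      So □q is true at 0.
Satisfying worlds: {3, 4, 6}

3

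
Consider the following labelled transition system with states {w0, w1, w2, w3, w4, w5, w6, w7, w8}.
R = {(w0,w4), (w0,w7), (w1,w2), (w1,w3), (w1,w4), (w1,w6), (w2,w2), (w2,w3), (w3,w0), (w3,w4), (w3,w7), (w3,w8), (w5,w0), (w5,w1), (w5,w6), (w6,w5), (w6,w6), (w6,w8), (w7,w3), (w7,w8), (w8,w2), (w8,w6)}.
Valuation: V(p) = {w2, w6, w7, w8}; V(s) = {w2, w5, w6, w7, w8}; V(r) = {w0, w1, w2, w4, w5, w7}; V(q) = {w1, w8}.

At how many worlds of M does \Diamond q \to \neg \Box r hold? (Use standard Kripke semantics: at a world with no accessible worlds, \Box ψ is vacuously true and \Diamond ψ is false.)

9

Recall that \Box ψ holds at a world iff ψ holds at every accessible world, and \Diamond ψ holds iff ψ holds at some accessible world.
Let φ = \Diamond q \to \neg \Box r. Evaluate φ at each world:
  w0 (successors {w4, w7}): φ is true.
  w1 (successors {w2, w3, w4, w6}): φ is true.
  w2 (successors {w2, w3}): φ is true.
  w3 (successors {w0, w4, w7, w8}): φ is true.
  w4 (successors ∅): φ is true.
  w5 (successors {w0, w1, w6}): φ is true.
  w6 (successors {w5, w6, w8}): φ is true.
  w7 (successors {w3, w8}): φ is true.
  w8 (successors {w2, w6}): φ is true.
For instance, at w1:
  At w1: \Diamond q is false, \neg \Box r is true, so \Diamond q \to \neg \Box r is true.
    At w1: \Diamond q requires q at some successor in {w2, w3, w4, w6}.
      At w2: q is false.
      At w3: q is false.
      At w4: q is false.
      At w6: q is false.
    So \Diamond q is false at w1.
    At w1: \Box r is false, so \neg \Box r is true.
      At w1: \Box r requires r at every successor {w2, w3, w4, w6}.
        r fails at w3, so \Box r is false at w1.
Satisfying worlds: {w0, w1, w2, w3, w4, w5, w6, w7, w8}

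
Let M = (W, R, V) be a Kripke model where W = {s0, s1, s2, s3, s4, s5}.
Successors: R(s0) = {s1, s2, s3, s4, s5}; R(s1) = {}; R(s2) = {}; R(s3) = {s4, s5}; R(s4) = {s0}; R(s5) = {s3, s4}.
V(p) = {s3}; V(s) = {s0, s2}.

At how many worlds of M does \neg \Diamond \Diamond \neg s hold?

Let φ = \neg \Diamond \Diamond \neg s. Evaluate φ at each world:
  s0 (successors {s1, s2, s3, s4, s5}): φ is false.
  s1 (successors ∅): φ is true.
  s2 (successors ∅): φ is true.
  s3 (successors {s4, s5}): φ is false.
  s4 (successors {s0}): φ is false.
  s5 (successors {s3, s4}): φ is false.
For instance, at s4:
  At s4: \Diamond \Diamond \neg s is true, so \neg \Diamond \Diamond \neg s is false.
    At s4: \Diamond \Diamond \neg s requires \Diamond \neg s at some successor in {s0}.
      \Diamond \neg s holds at s0, so \Diamond \Diamond \neg s is true at s4.
Satisfying worlds: {s1, s2}

2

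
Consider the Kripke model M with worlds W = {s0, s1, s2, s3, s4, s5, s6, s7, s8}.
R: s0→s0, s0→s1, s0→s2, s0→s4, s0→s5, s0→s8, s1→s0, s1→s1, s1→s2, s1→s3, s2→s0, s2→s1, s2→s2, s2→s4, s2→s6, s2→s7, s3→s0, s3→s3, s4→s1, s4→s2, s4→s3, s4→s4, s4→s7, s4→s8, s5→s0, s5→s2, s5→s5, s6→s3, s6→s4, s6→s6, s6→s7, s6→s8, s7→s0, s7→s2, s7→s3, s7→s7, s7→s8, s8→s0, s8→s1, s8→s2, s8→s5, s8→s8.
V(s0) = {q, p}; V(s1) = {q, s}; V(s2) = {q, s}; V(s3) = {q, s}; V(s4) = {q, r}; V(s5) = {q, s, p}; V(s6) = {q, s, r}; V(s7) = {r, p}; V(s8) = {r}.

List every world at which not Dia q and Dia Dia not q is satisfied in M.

none

Let φ = not Dia q and Dia Dia not q. Evaluate φ at each world:
  s0 (successors {s0, s1, s2, s4, s5, s8}): φ is false.
  s1 (successors {s0, s1, s2, s3}): φ is false.
  s2 (successors {s0, s1, s2, s4, s6, s7}): φ is false.
  s3 (successors {s0, s3}): φ is false.
  s4 (successors {s1, s2, s3, s4, s7, s8}): φ is false.
  s5 (successors {s0, s2, s5}): φ is false.
  s6 (successors {s3, s4, s6, s7, s8}): φ is false.
  s7 (successors {s0, s2, s3, s7, s8}): φ is false.
  s8 (successors {s0, s1, s2, s5, s8}): φ is false.
For instance, at s0:
  At s0: not Dia q is false, Dia Dia not q is true, so not Dia q and Dia Dia not q is false.
    At s0: Dia q is true, so not Dia q is false.
      At s0: Dia q requires q at some successor in {s0, s1, s2, s4, s5, s8}.
        q holds at s0, so Dia q is true at s0.
    At s0: Dia Dia not q requires Dia not q at some successor in {s0, s1, s2, s4, s5, s8}.
      Dia not q holds at s0, so Dia Dia not q is true at s0.
Satisfying worlds: none.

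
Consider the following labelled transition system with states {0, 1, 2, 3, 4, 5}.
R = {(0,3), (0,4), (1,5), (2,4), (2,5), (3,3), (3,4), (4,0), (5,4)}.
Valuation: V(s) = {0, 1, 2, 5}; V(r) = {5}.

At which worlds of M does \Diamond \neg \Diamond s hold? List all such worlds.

0, 1, 2, 3, 4

Let φ = \Diamond \neg \Diamond s. Evaluate φ at each world:
  0 (successors {3, 4}): φ is true.
  1 (successors {5}): φ is true.
  2 (successors {4, 5}): φ is true.
  3 (successors {3, 4}): φ is true.
  4 (successors {0}): φ is true.
  5 (successors {4}): φ is false.
For instance, at 5:
  At 5: \Diamond \neg \Diamond s requires \neg \Diamond s at some successor in {4}.
    At 4: \neg \Diamond s is false.
  So \Diamond \neg \Diamond s is false at 5.
Satisfying worlds: {0, 1, 2, 3, 4}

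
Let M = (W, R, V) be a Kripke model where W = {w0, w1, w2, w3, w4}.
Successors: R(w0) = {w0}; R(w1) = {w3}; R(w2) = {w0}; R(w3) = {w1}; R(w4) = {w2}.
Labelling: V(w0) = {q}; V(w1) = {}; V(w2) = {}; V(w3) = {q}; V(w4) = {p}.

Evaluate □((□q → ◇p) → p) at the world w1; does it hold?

Recall that □ψ holds at a world iff ψ holds at every accessible world, and ◇ψ holds iff ψ holds at some accessible world.
At w1: □((□q → ◇p) → p) requires (□q → ◇p) → p at every successor {w3}.
  (□q → ◇p) → p fails at w3, so □((□q → ◇p) → p) is false at w1.
    At w3: □q → ◇p is true, p is false, so (□q → ◇p) → p is false.
      At w3: □q is false, ◇p is false, so □q → ◇p is true.

No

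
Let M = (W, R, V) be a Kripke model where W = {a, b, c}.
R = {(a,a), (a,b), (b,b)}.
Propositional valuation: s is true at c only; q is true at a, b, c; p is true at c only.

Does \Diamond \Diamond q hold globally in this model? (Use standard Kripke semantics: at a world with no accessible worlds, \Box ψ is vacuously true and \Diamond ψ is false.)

No

Let φ = \Diamond \Diamond q. Evaluate φ at each world:
  a (successors {a, b}): φ is true.
  b (successors {b}): φ is true.
  c (successors ∅): φ is false.
Detail at c (counterexample):
  At c: no accessible worlds, so \Diamond \Diamond q is false.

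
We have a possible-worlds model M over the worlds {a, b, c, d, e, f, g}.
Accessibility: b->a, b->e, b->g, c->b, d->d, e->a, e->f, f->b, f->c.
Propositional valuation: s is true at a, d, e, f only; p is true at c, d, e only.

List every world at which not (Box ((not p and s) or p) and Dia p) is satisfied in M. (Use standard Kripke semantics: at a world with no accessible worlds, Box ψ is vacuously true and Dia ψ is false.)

Recall that Box ψ holds at a world iff ψ holds at every accessible world, and Dia ψ holds iff ψ holds at some accessible world.
Let φ = not (Box ((not p and s) or p) and Dia p). Evaluate φ at each world:
  a (successors ∅): φ is true.
  b (successors {a, e, g}): φ is true.
  c (successors {b}): φ is true.
  d (successors {d}): φ is false.
  e (successors {a, f}): φ is true.
  f (successors {b, c}): φ is true.
  g (successors ∅): φ is true.
For instance, at c:
  At c: Box ((not p and s) or p) and Dia p is false, so not (Box ((not p and s) or p) and Dia p) is true.
    At c: Box ((not p and s) or p) is false, Dia p is false, so Box ((not p and s) or p) and Dia p is false.
      At c: Box ((not p and s) or p) requires (not p and s) or p at every successor {b}.
        (not p and s) or p fails at b, so Box ((not p and s) or p) is false at c.
      At c: Dia p requires p at some successor in {b}.
        At b: p is false.
      So Dia p is false at c.
Satisfying worlds: {a, b, c, e, f, g}

a, b, c, e, f, g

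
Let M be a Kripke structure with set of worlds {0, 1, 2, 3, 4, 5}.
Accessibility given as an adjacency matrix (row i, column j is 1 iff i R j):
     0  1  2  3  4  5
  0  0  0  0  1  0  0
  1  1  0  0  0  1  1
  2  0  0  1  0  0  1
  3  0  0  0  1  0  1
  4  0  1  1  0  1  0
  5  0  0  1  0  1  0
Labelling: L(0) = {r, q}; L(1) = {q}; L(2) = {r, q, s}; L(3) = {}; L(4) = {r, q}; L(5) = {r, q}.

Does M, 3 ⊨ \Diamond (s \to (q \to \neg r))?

Recall that \Diamond ψ holds at a world iff ψ holds at some accessible world.
At 3: \Diamond (s \to (q \to \neg r)) requires s \to (q \to \neg r) at some successor in {3, 5}.
  s \to (q \to \neg r) holds at 3, so \Diamond (s \to (q \to \neg r)) is true at 3.

Yes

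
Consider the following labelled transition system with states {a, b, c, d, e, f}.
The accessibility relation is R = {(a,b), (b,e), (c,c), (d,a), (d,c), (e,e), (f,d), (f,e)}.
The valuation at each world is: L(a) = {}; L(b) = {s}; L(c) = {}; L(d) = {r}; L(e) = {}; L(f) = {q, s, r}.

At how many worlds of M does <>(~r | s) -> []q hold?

Recall that []ψ holds at a world iff ψ holds at every accessible world, and <>ψ holds iff ψ holds at some accessible world.
Let φ = <>(~r | s) -> []q. Evaluate φ at each world:
  a (successors {b}): φ is false.
  b (successors {e}): φ is false.
  c (successors {c}): φ is false.
  d (successors {a, c}): φ is false.
  e (successors {e}): φ is false.
  f (successors {d, e}): φ is false.
For instance, at e:
  At e: <>(~r | s) is true, []q is false, so <>(~r | s) -> []q is false.
    At e: <>(~r | s) requires ~r | s at some successor in {e}.
      ~r | s holds at e, so <>(~r | s) is true at e.
    At e: []q requires q at every successor {e}.
      q fails at e, so []q is false at e.
Satisfying worlds: none.

0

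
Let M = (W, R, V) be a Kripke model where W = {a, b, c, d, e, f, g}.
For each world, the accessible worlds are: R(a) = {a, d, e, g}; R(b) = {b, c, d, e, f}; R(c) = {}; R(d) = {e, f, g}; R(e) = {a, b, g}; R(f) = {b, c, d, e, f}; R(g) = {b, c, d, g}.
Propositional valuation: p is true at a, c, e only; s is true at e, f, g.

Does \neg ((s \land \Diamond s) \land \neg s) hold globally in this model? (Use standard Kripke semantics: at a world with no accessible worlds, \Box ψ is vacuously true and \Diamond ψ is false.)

Recall that \Diamond ψ holds at a world iff ψ holds at some accessible world.
Let φ = \neg ((s \land \Diamond s) \land \neg s). Evaluate φ at each world:
  a (successors {a, d, e, g}): φ is true.
  b (successors {b, c, d, e, f}): φ is true.
  c (successors ∅): φ is true.
  d (successors {e, f, g}): φ is true.
  e (successors {a, b, g}): φ is true.
  f (successors {b, c, d, e, f}): φ is true.
  g (successors {b, c, d, g}): φ is true.
For instance, at f:
  At f: (s \land \Diamond s) \land \neg s is false, so \neg ((s \land \Diamond s) \land \neg s) is true.
    At f: s \land \Diamond s is true, \neg s is false, so (s \land \Diamond s) \land \neg s is false.
      At f: s is true, \Diamond s is true, so s \land \Diamond s is true.

Yes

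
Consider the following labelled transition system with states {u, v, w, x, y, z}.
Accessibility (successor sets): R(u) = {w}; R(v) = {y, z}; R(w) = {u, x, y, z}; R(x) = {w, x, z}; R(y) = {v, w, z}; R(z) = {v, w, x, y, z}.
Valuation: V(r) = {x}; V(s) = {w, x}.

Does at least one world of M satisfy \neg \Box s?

Yes

Let φ = \neg \Box s. Evaluate φ at each world:
  u (successors {w}): φ is false.
  v (successors {y, z}): φ is true.
  w (successors {u, x, y, z}): φ is true.
  x (successors {w, x, z}): φ is true.
  y (successors {v, w, z}): φ is true.
  z (successors {v, w, x, y, z}): φ is true.
Detail at v (witness):
  At v: \Box s is false, so \neg \Box s is true.
    At v: \Box s requires s at every successor {y, z}.
      s fails at y, so \Box s is false at v.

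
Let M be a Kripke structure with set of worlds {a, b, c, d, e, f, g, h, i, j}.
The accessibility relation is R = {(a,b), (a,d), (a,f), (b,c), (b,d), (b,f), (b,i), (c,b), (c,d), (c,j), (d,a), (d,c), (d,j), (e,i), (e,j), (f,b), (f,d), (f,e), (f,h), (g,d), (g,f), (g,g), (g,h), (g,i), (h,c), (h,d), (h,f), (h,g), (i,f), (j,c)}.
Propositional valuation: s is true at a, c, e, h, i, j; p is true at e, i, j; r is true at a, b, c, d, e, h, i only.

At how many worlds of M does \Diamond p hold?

Let φ = \Diamond p. Evaluate φ at each world:
  a (successors {b, d, f}): φ is false.
  b (successors {c, d, f, i}): φ is true.
  c (successors {b, d, j}): φ is true.
  d (successors {a, c, j}): φ is true.
  e (successors {i, j}): φ is true.
  f (successors {b, d, e, h}): φ is true.
  g (successors {d, f, g, h, i}): φ is true.
  h (successors {c, d, f, g}): φ is false.
  i (successors {f}): φ is false.
  j (successors {c}): φ is false.
For instance, at g:
  At g: \Diamond p requires p at some successor in {d, f, g, h, i}.
    p holds at i, so \Diamond p is true at g.
Satisfying worlds: {b, c, d, e, f, g}

6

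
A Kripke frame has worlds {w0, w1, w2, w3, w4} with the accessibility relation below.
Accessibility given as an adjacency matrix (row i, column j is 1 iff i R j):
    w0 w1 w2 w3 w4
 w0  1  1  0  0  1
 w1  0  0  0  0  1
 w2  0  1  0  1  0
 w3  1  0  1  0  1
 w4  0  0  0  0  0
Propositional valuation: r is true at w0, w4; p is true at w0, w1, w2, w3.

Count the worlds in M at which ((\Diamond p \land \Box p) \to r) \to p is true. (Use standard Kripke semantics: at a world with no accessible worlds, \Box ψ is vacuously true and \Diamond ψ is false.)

4

Let φ = ((\Diamond p \land \Box p) \to r) \to p. Evaluate φ at each world:
  w0 (successors {w0, w1, w4}): φ is true.
  w1 (successors {w4}): φ is true.
  w2 (successors {w1, w3}): φ is true.
  w3 (successors {w0, w2, w4}): φ is true.
  w4 (successors ∅): φ is false.
For instance, at w3:
  At w3: (\Diamond p \land \Box p) \to r is true, p is true, so ((\Diamond p \land \Box p) \to r) \to p is true.
    At w3: \Diamond p \land \Box p is false, r is false, so (\Diamond p \land \Box p) \to r is true.
      At w3: \Diamond p is true, \Box p is false, so \Diamond p \land \Box p is false.
Satisfying worlds: {w0, w1, w2, w3}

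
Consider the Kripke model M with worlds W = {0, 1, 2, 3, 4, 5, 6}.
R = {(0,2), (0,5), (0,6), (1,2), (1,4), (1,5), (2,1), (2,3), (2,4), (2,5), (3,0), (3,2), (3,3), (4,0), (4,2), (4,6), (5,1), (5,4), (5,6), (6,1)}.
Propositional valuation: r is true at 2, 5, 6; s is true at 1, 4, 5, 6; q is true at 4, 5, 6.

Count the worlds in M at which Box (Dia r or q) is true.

7

Let φ = Box (Dia r or q). Evaluate φ at each world:
  0 (successors {2, 5, 6}): φ is true.
  1 (successors {2, 4, 5}): φ is true.
  2 (successors {1, 3, 4, 5}): φ is true.
  3 (successors {0, 2, 3}): φ is true.
  4 (successors {0, 2, 6}): φ is true.
  5 (successors {1, 4, 6}): φ is true.
  6 (successors {1}): φ is true.
For instance, at 0:
  At 0: Box (Dia r or q) requires Dia r or q at every successor {2, 5, 6}.
      At 2: Dia r is true, q is false, so Dia r or q is true.
      At 5: Dia r is true, q is true, so Dia r or q is true.
      At 6: Dia r is false, q is true, so Dia r or q is true.
  So Box (Dia r or q) is true at 0.
Satisfying worlds: {0, 1, 2, 3, 4, 5, 6}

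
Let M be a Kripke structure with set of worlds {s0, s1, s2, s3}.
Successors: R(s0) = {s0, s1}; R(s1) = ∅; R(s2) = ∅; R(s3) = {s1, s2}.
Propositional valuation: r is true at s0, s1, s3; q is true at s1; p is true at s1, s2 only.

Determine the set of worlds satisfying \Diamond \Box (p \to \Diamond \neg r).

Let φ = \Diamond \Box (p \to \Diamond \neg r). Evaluate φ at each world:
  s0 (successors {s0, s1}): φ is true.
  s1 (successors ∅): φ is false.
  s2 (successors ∅): φ is false.
  s3 (successors {s1, s2}): φ is true.
For instance, at s3:
  At s3: \Diamond \Box (p \to \Diamond \neg r) requires \Box (p \to \Diamond \neg r) at some successor in {s1, s2}.
    \Box (p \to \Diamond \neg r) holds at s1, so \Diamond \Box (p \to \Diamond \neg r) is true at s3.
      At s1: no accessible worlds, so \Box (p \to \Diamond \neg r) holds vacuously.
Satisfying worlds: {s0, s3}

s0, s3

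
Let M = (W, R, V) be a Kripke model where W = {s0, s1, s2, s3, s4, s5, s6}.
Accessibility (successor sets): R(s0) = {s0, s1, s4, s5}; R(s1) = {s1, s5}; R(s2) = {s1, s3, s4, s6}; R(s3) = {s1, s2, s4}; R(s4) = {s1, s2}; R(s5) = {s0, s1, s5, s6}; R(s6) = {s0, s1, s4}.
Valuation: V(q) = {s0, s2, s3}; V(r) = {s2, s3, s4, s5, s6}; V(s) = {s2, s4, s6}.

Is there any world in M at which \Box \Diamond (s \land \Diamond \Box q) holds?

Let φ = \Box \Diamond (s \land \Diamond \Box q). Evaluate φ at each world:
  s0 (successors {s0, s1, s4, s5}): φ is false.
  s1 (successors {s1, s5}): φ is false.
  s2 (successors {s1, s3, s4, s6}): φ is false.
  s3 (successors {s1, s2, s4}): φ is false.
  s4 (successors {s1, s2}): φ is false.
  s5 (successors {s0, s1, s5, s6}): φ is false.
  s6 (successors {s0, s1, s4}): φ is false.
For instance, at s5:
  At s5: \Box \Diamond (s \land \Diamond \Box q) requires \Diamond (s \land \Diamond \Box q) at every successor {s0, s1, s5, s6}.
    \Diamond (s \land \Diamond \Box q) fails at s0, so \Box \Diamond (s \land \Diamond \Box q) is false at s5.
      At s0: \Diamond (s \land \Diamond \Box q) requires s \land \Diamond \Box q at some successor in {s0, s1, s4, s5}.
        At s0: s \land \Diamond \Box q is false.
        At s1: s \land \Diamond \Box q is false.
        At s4: s \land \Diamond \Box q is false.
        At s5: s \land \Diamond \Box q is false.
      So \Diamond (s \land \Diamond \Box q) is false at s0.

No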